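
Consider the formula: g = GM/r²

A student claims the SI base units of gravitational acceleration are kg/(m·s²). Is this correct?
Units of each symbol in g = GM/r²:
  G (gravitational constant): m³/(kg·s²)
  M (mass): kg
  r (distance): m  → to the power 2 in the denominator, contributes 1/m²

Multiplying the contributions: [m³/(kg·s²)] · [kg] · [1/m²]
Adding exponents of each base unit: m: 1, s: -2
SI base units of gravitational acceleration: m/s²

The claimed units kg/(m·s²) (exponents kg: 1, m: -1, s: -2) do not match the derived units m/s² (exponents m: 1, s: -2), so the claim is incorrect.

Answer: No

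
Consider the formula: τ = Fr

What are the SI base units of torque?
Units of each symbol in τ = Fr:
  F (force): kg·m/s²
  r (lever arm): m

Multiplying the contributions: [kg·m/s²] · [m]
Adding exponents of each base unit: kg: 1, m: 2, s: -2
SI base units of torque: kg·m²/s²

Answer: kg·m²/s²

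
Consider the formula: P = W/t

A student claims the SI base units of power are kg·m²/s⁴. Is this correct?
Units of each symbol in P = W/t:
  W (work): kg·m²/s²
  t (time): s  → in the denominator, contributes 1/s

Multiplying the contributions: [kg·m²/s²] · [1/s]
Adding exponents of each base unit: kg: 1, m: 2, s: -3
SI base units of power: kg·m²/s³

The claimed units kg·m²/s⁴ (exponents kg: 1, m: 2, s: -4) do not match the derived units kg·m²/s³ (exponents kg: 1, m: 2, s: -3), so the claim is incorrect.

Answer: No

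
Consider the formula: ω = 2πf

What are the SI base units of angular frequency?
Units of each symbol in ω = 2πf:
  f (frequency): 1/s
  The factor 2π is dimensionless.

Multiplying the contributions: [1/s]
Adding exponents of each base unit: s: -1
SI base units of angular frequency: 1/s

Answer: 1/s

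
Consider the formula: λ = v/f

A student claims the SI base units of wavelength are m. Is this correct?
Units of each symbol in λ = v/f:
  v (wave speed): m/s
  f (frequency): 1/s  → in the denominator, contributes s

Multiplying the contributions: [m/s] · [s]
Adding exponents of each base unit: m: 1
SI base units of wavelength: m

The claimed units m match the derived units, so the claim is correct.

Answer: Yes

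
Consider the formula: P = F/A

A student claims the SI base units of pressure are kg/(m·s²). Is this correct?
Units of each symbol in P = F/A:
  F (force): kg·m/s²
  A (area): m²  → in the denominator, contributes 1/m²

Multiplying the contributions: [kg·m/s²] · [1/m²]
Adding exponents of each base unit: kg: 1, m: -1, s: -2
SI base units of pressure: kg/(m·s²)

The claimed units kg/(m·s²) match the derived units, so the claim is correct.

Answer: Yes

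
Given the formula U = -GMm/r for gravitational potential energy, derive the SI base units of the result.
Units of each symbol in U = -GMm/r:
  G (gravitational constant): m³/(kg·s²)
  M (mass): kg
  m (mass): kg
  r (distance): m  → in the denominator, contributes 1/m
  The minus sign does not affect the units.

Multiplying the contributions: [m³/(kg·s²)] · [kg] · [kg] · [1/m]
Adding exponents of each base unit: kg: 1, m: 2, s: -2
SI base units of gravitational potential energy: kg·m²/s²

Answer: kg·m²/s²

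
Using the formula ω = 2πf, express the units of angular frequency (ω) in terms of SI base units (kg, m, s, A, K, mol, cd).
Units of each symbol in ω = 2πf:
  f (frequency): 1/s
  The factor 2π is dimensionless.

Multiplying the contributions: [1/s]
Adding exponents of each base unit: s: -1
SI base units of angular frequency: 1/s

Answer: 1/s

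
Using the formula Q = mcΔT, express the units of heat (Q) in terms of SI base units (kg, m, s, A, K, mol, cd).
Units of each symbol in Q = mcΔT:
  m (mass): kg
  c (specific heat capacity, in J/(kg·K)): m²/(s²·K)
  ΔT (temperature change): K

Multiplying the contributions: [kg] · [m²/(s²·K)] · [K]
Adding exponents of each base unit: kg: 1, m: 2, s: -2
SI base units of heat: kg·m²/s²

Answer: kg·m²/s²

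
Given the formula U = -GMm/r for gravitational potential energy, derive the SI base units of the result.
Units of each symbol in U = -GMm/r:
  G (gravitational constant): m³/(kg·s²)
  M (mass): kg
  m (mass): kg
  r (distance): m  → in the denominator, contributes 1/m
  The minus sign does not affect the units.

Multiplying the contributions: [m³/(kg·s²)] · [kg] · [kg] · [1/m]
Adding exponents of each base unit: kg: 1, m: 2, s: -2
SI base units of gravitational potential energy: kg·m²/s²

Answer: kg·m²/s²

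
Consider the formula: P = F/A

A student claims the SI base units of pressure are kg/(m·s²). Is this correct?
Units of each symbol in P = F/A:
  F (force): kg·m/s²
  A (area): m²  → in the denominator, contributes 1/m²

Multiplying the contributions: [kg·m/s²] · [1/m²]
Adding exponents of each base unit: kg: 1, m: -1, s: -2
SI base units of pressure: kg/(m·s²)

The claimed units kg/(m·s²) match the derived units, so the claim is correct.

Answer: Yes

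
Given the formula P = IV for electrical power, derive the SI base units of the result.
Units of each symbol in P = IV:
  I (current): A
  V (voltage, in volts): kg·m²/(s³·A)

Multiplying the contributions: [A] · [kg·m²/(s³·A)]
Adding exponents of each base unit: kg: 1, m: 2, s: -3
SI base units of electrical power: kg·m²/s³

Answer: kg·m²/s³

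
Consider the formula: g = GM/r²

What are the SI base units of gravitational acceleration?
Units of each symbol in g = GM/r²:
  G (gravitational constant): m³/(kg·s²)
  M (mass): kg
  r (distance): m  → to the power 2 in the denominator, contributes 1/m²

Multiplying the contributions: [m³/(kg·s²)] · [kg] · [1/m²]
Adding exponents of each base unit: m: 1, s: -2
SI base units of gravitational acceleration: m/s²

Answer: m/s²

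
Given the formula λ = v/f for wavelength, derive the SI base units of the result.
Units of each symbol in λ = v/f:
  v (wave speed): m/s
  f (frequency): 1/s  → in the denominator, contributes s

Multiplying the contributions: [m/s] · [s]
Adding exponents of each base unit: m: 1
SI base units of wavelength: m

Answer: m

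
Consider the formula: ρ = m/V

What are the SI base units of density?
Units of each symbol in ρ = m/V:
  m (mass): kg
  V (volume): m³  → in the denominator, contributes 1/m³

Multiplying the contributions: [kg] · [1/m³]
Adding exponents of each base unit: kg: 1, m: -3
SI base units of density: kg/m³

Answer: kg/m³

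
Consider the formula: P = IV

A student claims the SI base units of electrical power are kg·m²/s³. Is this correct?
Units of each symbol in P = IV:
  I (current): A
  V (voltage, in volts): kg·m²/(s³·A)

Multiplying the contributions: [A] · [kg·m²/(s³·A)]
Adding exponents of each base unit: kg: 1, m: 2, s: -3
SI base units of electrical power: kg·m²/s³

The claimed units kg·m²/s³ match the derived units, so the claim is correct.

Answer: Yes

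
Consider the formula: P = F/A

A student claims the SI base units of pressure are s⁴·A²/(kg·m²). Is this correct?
Units of each symbol in P = F/A:
  F (force): kg·m/s²
  A (area): m²  → in the denominator, contributes 1/m²

Multiplying the contributions: [kg·m/s²] · [1/m²]
Adding exponents of each base unit: kg: 1, m: -1, s: -2
SI base units of pressure: kg/(m·s²)

The claimed units s⁴·A²/(kg·m²) (exponents kg: -1, m: -2, s: 4, A: 2) do not match the derived units kg/(m·s²) (exponents kg: 1, m: -1, s: -2), so the claim is incorrect.

Answer: No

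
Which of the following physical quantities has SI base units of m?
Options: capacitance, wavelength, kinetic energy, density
Checking the SI base units of each option:
  capacitance (C = Q/V): s⁴·A²/(kg·m²)  ✗
  wavelength (λ = v/f): m  ✓ matches
  kinetic energy (E = ½mv²): kg·m²/s²  ✗
  density (ρ = m/V): kg/m³  ✗

Only wavelength has units m.

Answer: wavelength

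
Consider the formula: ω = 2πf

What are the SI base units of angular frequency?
Units of each symbol in ω = 2πf:
  f (frequency): 1/s
  The factor 2π is dimensionless.

Multiplying the contributions: [1/s]
Adding exponents of each base unit: s: -1
SI base units of angular frequency: 1/s

Answer: 1/s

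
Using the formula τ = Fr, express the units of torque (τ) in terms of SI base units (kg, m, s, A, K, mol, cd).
Units of each symbol in τ = Fr:
  F (force): kg·m/s²
  r (lever arm): m

Multiplying the contributions: [kg·m/s²] · [m]
Adding exponents of each base unit: kg: 1, m: 2, s: -2
SI base units of torque: kg·m²/s²

Answer: kg·m²/s²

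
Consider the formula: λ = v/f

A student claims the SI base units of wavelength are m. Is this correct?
Units of each symbol in λ = v/f:
  v (wave speed): m/s
  f (frequency): 1/s  → in the denominator, contributes s

Multiplying the contributions: [m/s] · [s]
Adding exponents of each base unit: m: 1
SI base units of wavelength: m

The claimed units m match the derived units, so the claim is correct.

Answer: Yes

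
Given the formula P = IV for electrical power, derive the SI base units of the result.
Units of each symbol in P = IV:
  I (current): A
  V (voltage, in volts): kg·m²/(s³·A)

Multiplying the contributions: [A] · [kg·m²/(s³·A)]
Adding exponents of each base unit: kg: 1, m: 2, s: -3
SI base units of electrical power: kg·m²/s³

Answer: kg·m²/s³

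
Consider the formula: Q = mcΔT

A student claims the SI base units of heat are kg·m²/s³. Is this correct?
Units of each symbol in Q = mcΔT:
  m (mass): kg
  c (specific heat capacity, in J/(kg·K)): m²/(s²·K)
  ΔT (temperature change): K

Multiplying the contributions: [kg] · [m²/(s²·K)] · [K]
Adding exponents of each base unit: kg: 1, m: 2, s: -2
SI base units of heat: kg·m²/s²

The claimed units kg·m²/s³ (exponents kg: 1, m: 2, s: -3) do not match the derived units kg·m²/s² (exponents kg: 1, m: 2, s: -2), so the claim is incorrect.

Answer: No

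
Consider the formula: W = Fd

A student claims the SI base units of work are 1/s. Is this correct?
Units of each symbol in W = Fd:
  F (force): kg·m/s²
  d (displacement): m

Multiplying the contributions: [kg·m/s²] · [m]
Adding exponents of each base unit: kg: 1, m: 2, s: -2
SI base units of work: kg·m²/s²

The claimed units 1/s (exponents s: -1) do not match the derived units kg·m²/s² (exponents kg: 1, m: 2, s: -2), so the claim is incorrect.

Answer: No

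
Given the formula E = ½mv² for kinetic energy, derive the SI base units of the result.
Units of each symbol in E = ½mv²:
  m (mass): kg
  v (speed): m/s  → to the power 2, contributes m²/s²
  The factor ½ is dimensionless.

Multiplying the contributions: [kg] · [m²/s²]
Adding exponents of each base unit: kg: 1, m: 2, s: -2
SI base units of kinetic energy: kg·m²/s²

Answer: kg·m²/s²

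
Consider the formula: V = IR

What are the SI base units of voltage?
Units of each symbol in V = IR:
  I (current): A
  R (resistance, in ohms): kg·m²/(s³·A²)

Multiplying the contributions: [A] · [kg·m²/(s³·A²)]
Adding exponents of each base unit: kg: 1, m: 2, s: -3, A: -1
SI base units of voltage: kg·m²/(s³·A)

Answer: kg·m²/(s³·A)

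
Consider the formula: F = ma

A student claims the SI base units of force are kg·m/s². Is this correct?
Units of each symbol in F = ma:
  m (mass): kg
  a (acceleration): m/s²

Multiplying the contributions: [kg] · [m/s²]
Adding exponents of each base unit: kg: 1, m: 1, s: -2
SI base units of force: kg·m/s²

The claimed units kg·m/s² match the derived units, so the claim is correct.

Answer: Yes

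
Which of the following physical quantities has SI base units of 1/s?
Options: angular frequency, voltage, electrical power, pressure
Checking the SI base units of each option:
  angular frequency (ω = 2πf): 1/s  ✓ matches
  voltage (V = IR): kg·m²/(s³·A)  ✗
  electrical power (P = IV): kg·m²/s³  ✗
  pressure (P = F/A): kg/(m·s²)  ✗

Only angular frequency has units 1/s.

Answer: angular frequency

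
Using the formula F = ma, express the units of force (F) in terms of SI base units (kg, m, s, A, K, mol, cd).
Units of each symbol in F = ma:
  m (mass): kg
  a (acceleration): m/s²

Multiplying the contributions: [kg] · [m/s²]
Adding exponents of each base unit: kg: 1, m: 1, s: -2
SI base units of force: kg·m/s²

Answer: kg·m/s²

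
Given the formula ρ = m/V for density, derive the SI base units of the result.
Units of each symbol in ρ = m/V:
  m (mass): kg
  V (volume): m³  → in the denominator, contributes 1/m³

Multiplying the contributions: [kg] · [1/m³]
Adding exponents of each base unit: kg: 1, m: -3
SI base units of density: kg/m³

Answer: kg/m³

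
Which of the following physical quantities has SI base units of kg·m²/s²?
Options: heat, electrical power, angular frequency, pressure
Checking the SI base units of each option:
  heat (Q = mcΔT): kg·m²/s²  ✓ matches
  electrical power (P = IV): kg·m²/s³  ✗
  angular frequency (ω = 2πf): 1/s  ✗
  pressure (P = F/A): kg/(m·s²)  ✗

Only heat has units kg·m²/s².

Answer: heat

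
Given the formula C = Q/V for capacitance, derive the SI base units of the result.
Units of each symbol in C = Q/V:
  Q (charge, in coulombs): s·A
  V (voltage, in volts): kg·m²/(s³·A)  → in the denominator, contributes s³·A/(kg·m²)

Multiplying the contributions: [s·A] · [s³·A/(kg·m²)]
Adding exponents of each base unit: kg: -1, m: -2, s: 4, A: 2
SI base units of capacitance: s⁴·A²/(kg·m²)

Answer: s⁴·A²/(kg·m²)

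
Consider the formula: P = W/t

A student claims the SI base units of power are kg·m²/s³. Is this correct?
Units of each symbol in P = W/t:
  W (work): kg·m²/s²
  t (time): s  → in the denominator, contributes 1/s

Multiplying the contributions: [kg·m²/s²] · [1/s]
Adding exponents of each base unit: kg: 1, m: 2, s: -3
SI base units of power: kg·m²/s³

The claimed units kg·m²/s³ match the derived units, so the claim is correct.

Answer: Yes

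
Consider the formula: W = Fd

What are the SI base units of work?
Units of each symbol in W = Fd:
  F (force): kg·m/s²
  d (displacement): m

Multiplying the contributions: [kg·m/s²] · [m]
Adding exponents of each base unit: kg: 1, m: 2, s: -2
SI base units of work: kg·m²/s²

Answer: kg·m²/s²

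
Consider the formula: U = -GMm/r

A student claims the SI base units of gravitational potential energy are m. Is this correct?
Units of each symbol in U = -GMm/r:
  G (gravitational constant): m³/(kg·s²)
  M (mass): kg
  m (mass): kg
  r (distance): m  → in the denominator, contributes 1/m
  The minus sign does not affect the units.

Multiplying the contributions: [m³/(kg·s²)] · [kg] · [kg] · [1/m]
Adding exponents of each base unit: kg: 1, m: 2, s: -2
SI base units of gravitational potential energy: kg·m²/s²

The claimed units m (exponents m: 1) do not match the derived units kg·m²/s² (exponents kg: 1, m: 2, s: -2), so the claim is incorrect.

Answer: No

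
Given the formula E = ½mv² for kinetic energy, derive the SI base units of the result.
Units of each symbol in E = ½mv²:
  m (mass): kg
  v (speed): m/s  → to the power 2, contributes m²/s²
  The factor ½ is dimensionless.

Multiplying the contributions: [kg] · [m²/s²]
Adding exponents of each base unit: kg: 1, m: 2, s: -2
SI base units of kinetic energy: kg·m²/s²

Answer: kg·m²/s²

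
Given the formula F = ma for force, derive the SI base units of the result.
Units of each symbol in F = ma:
  m (mass): kg
  a (acceleration): m/s²

Multiplying the contributions: [kg] · [m/s²]
Adding exponents of each base unit: kg: 1, m: 1, s: -2
SI base units of force: kg·m/s²

Answer: kg·m/s²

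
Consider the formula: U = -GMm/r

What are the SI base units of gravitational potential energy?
Units of each symbol in U = -GMm/r:
  G (gravitational constant): m³/(kg·s²)
  M (mass): kg
  m (mass): kg
  r (distance): m  → in the denominator, contributes 1/m
  The minus sign does not affect the units.

Multiplying the contributions: [m³/(kg·s²)] · [kg] · [kg] · [1/m]
Adding exponents of each base unit: kg: 1, m: 2, s: -2
SI base units of gravitational potential energy: kg·m²/s²

Answer: kg·m²/s²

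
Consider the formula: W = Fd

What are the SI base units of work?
Units of each symbol in W = Fd:
  F (force): kg·m/s²
  d (displacement): m

Multiplying the contributions: [kg·m/s²] · [m]
Adding exponents of each base unit: kg: 1, m: 2, s: -2
SI base units of work: kg·m²/s²

Answer: kg·m²/s²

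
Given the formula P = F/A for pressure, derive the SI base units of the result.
Units of each symbol in P = F/A:
  F (force): kg·m/s²
  A (area): m²  → in the denominator, contributes 1/m²

Multiplying the contributions: [kg·m/s²] · [1/m²]
Adding exponents of each base unit: kg: 1, m: -1, s: -2
SI base units of pressure: kg/(m·s²)

Answer: kg/(m·s²)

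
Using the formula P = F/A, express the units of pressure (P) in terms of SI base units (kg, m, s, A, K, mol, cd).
Units of each symbol in P = F/A:
  F (force): kg·m/s²
  A (area): m²  → in the denominator, contributes 1/m²

Multiplying the contributions: [kg·m/s²] · [1/m²]
Adding exponents of each base unit: kg: 1, m: -1, s: -2
SI base units of pressure: kg/(m·s²)

Answer: kg/(m·s²)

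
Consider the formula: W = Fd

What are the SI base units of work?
Units of each symbol in W = Fd:
  F (force): kg·m/s²
  d (displacement): m

Multiplying the contributions: [kg·m/s²] · [m]
Adding exponents of each base unit: kg: 1, m: 2, s: -2
SI base units of work: kg·m²/s²

Answer: kg·m²/s²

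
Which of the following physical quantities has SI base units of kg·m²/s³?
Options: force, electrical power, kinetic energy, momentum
Checking the SI base units of each option:
  force (F = ma): kg·m/s²  ✗
  electrical power (P = IV): kg·m²/s³  ✓ matches
  kinetic energy (E = ½mv²): kg·m²/s²  ✗
  momentum (p = mv): kg·m/s  ✗

Only electrical power has units kg·m²/s³.

Answer: electrical power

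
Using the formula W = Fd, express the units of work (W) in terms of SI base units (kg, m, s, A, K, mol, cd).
Units of each symbol in W = Fd:
  F (force): kg·m/s²
  d (displacement): m

Multiplying the contributions: [kg·m/s²] · [m]
Adding exponents of each base unit: kg: 1, m: 2, s: -2
SI base units of work: kg·m²/s²

Answer: kg·m²/s²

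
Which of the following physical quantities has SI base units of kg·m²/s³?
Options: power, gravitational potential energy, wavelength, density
Checking the SI base units of each option:
  power (P = W/t): kg·m²/s³  ✓ matches
  gravitational potential energy (U = -GMm/r): kg·m²/s²  ✗
  wavelength (λ = v/f): m  ✗
  density (ρ = m/V): kg/m³  ✗

Only power has units kg·m²/s³.

Answer: power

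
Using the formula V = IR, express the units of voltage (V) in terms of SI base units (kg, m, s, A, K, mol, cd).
Units of each symbol in V = IR:
  I (current): A
  R (resistance, in ohms): kg·m²/(s³·A²)

Multiplying the contributions: [A] · [kg·m²/(s³·A²)]
Adding exponents of each base unit: kg: 1, m: 2, s: -3, A: -1
SI base units of voltage: kg·m²/(s³·A)

Answer: kg·m²/(s³·A)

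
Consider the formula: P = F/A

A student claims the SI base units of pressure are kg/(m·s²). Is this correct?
Units of each symbol in P = F/A:
  F (force): kg·m/s²
  A (area): m²  → in the denominator, contributes 1/m²

Multiplying the contributions: [kg·m/s²] · [1/m²]
Adding exponents of each base unit: kg: 1, m: -1, s: -2
SI base units of pressure: kg/(m·s²)

The claimed units kg/(m·s²) match the derived units, so the claim is correct.

Answer: Yes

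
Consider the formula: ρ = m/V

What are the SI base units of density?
Units of each symbol in ρ = m/V:
  m (mass): kg
  V (volume): m³  → in the denominator, contributes 1/m³

Multiplying the contributions: [kg] · [1/m³]
Adding exponents of each base unit: kg: 1, m: -3
SI base units of density: kg/m³

Answer: kg/m³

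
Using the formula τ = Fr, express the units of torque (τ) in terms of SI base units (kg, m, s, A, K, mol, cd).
Units of each symbol in τ = Fr:
  F (force): kg·m/s²
  r (lever arm): m

Multiplying the contributions: [kg·m/s²] · [m]
Adding exponents of each base unit: kg: 1, m: 2, s: -2
SI base units of torque: kg·m²/s²

Answer: kg·m²/s²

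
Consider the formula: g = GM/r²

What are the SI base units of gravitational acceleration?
Units of each symbol in g = GM/r²:
  G (gravitational constant): m³/(kg·s²)
  M (mass): kg
  r (distance): m  → to the power 2 in the denominator, contributes 1/m²

Multiplying the contributions: [m³/(kg·s²)] · [kg] · [1/m²]
Adding exponents of each base unit: m: 1, s: -2
SI base units of gravitational acceleration: m/s²

Answer: m/s²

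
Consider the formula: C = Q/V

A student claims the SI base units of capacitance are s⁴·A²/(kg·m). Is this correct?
Units of each symbol in C = Q/V:
  Q (charge, in coulombs): s·A
  V (voltage, in volts): kg·m²/(s³·A)  → in the denominator, contributes s³·A/(kg·m²)

Multiplying the contributions: [s·A] · [s³·A/(kg·m²)]
Adding exponents of each base unit: kg: -1, m: -2, s: 4, A: 2
SI base units of capacitance: s⁴·A²/(kg·m²)

The claimed units s⁴·A²/(kg·m) (exponents kg: -1, m: -1, s: 4, A: 2) do not match the derived units s⁴·A²/(kg·m²) (exponents kg: -1, m: -2, s: 4, A: 2), so the claim is incorrect.

Answer: No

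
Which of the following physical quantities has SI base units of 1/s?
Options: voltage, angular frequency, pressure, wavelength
Checking the SI base units of each option:
  voltage (V = IR): kg·m²/(s³·A)  ✗
  angular frequency (ω = 2πf): 1/s  ✓ matches
  pressure (P = F/A): kg/(m·s²)  ✗
  wavelength (λ = v/f): m  ✗

Only angular frequency has units 1/s.

Answer: angular frequency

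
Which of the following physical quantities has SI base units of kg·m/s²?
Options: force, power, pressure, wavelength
Checking the SI base units of each option:
  force (F = ma): kg·m/s²  ✓ matches
  power (P = W/t): kg·m²/s³  ✗
  pressure (P = F/A): kg/(m·s²)  ✗
  wavelength (λ = v/f): m  ✗

Only force has units kg·m/s².

Answer: force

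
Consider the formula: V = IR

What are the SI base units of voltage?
Units of each symbol in V = IR:
  I (current): A
  R (resistance, in ohms): kg·m²/(s³·A²)

Multiplying the contributions: [A] · [kg·m²/(s³·A²)]
Adding exponents of each base unit: kg: 1, m: 2, s: -3, A: -1
SI base units of voltage: kg·m²/(s³·A)

Answer: kg·m²/(s³·A)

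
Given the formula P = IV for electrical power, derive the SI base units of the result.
Units of each symbol in P = IV:
  I (current): A
  V (voltage, in volts): kg·m²/(s³·A)

Multiplying the contributions: [A] · [kg·m²/(s³·A)]
Adding exponents of each base unit: kg: 1, m: 2, s: -3
SI base units of electrical power: kg·m²/s³

Answer: kg·m²/s³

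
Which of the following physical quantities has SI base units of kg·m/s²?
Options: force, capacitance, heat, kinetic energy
Checking the SI base units of each option:
  force (F = ma): kg·m/s²  ✓ matches
  capacitance (C = Q/V): s⁴·A²/(kg·m²)  ✗
  heat (Q = mcΔT): kg·m²/s²  ✗
  kinetic energy (E = ½mv²): kg·m²/s²  ✗

Only force has units kg·m/s².

Answer: force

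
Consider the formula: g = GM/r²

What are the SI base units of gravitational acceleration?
Units of each symbol in g = GM/r²:
  G (gravitational constant): m³/(kg·s²)
  M (mass): kg
  r (distance): m  → to the power 2 in the denominator, contributes 1/m²

Multiplying the contributions: [m³/(kg·s²)] · [kg] · [1/m²]
Adding exponents of each base unit: m: 1, s: -2
SI base units of gravitational acceleration: m/s²

Answer: m/s²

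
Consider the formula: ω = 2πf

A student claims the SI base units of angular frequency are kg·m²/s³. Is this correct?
Units of each symbol in ω = 2πf:
  f (frequency): 1/s
  The factor 2π is dimensionless.

Multiplying the contributions: [1/s]
Adding exponents of each base unit: s: -1
SI base units of angular frequency: 1/s

The claimed units kg·m²/s³ (exponents kg: 1, m: 2, s: -3) do not match the derived units 1/s (exponents s: -1), so the claim is incorrect.

Answer: No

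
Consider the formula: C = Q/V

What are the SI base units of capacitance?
Units of each symbol in C = Q/V:
  Q (charge, in coulombs): s·A
  V (voltage, in volts): kg·m²/(s³·A)  → in the denominator, contributes s³·A/(kg·m²)

Multiplying the contributions: [s·A] · [s³·A/(kg·m²)]
Adding exponents of each base unit: kg: -1, m: -2, s: 4, A: 2
SI base units of capacitance: s⁴·A²/(kg·m²)

Answer: s⁴·A²/(kg·m²)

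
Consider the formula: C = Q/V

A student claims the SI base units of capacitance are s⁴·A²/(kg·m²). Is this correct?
Units of each symbol in C = Q/V:
  Q (charge, in coulombs): s·A
  V (voltage, in volts): kg·m²/(s³·A)  → in the denominator, contributes s³·A/(kg·m²)

Multiplying the contributions: [s·A] · [s³·A/(kg·m²)]
Adding exponents of each base unit: kg: -1, m: -2, s: 4, A: 2
SI base units of capacitance: s⁴·A²/(kg·m²)

The claimed units s⁴·A²/(kg·m²) match the derived units, so the claim is correct.

Answer: Yes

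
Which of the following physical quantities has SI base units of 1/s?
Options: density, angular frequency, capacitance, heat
Checking the SI base units of each option:
  density (ρ = m/V): kg/m³  ✗
  angular frequency (ω = 2πf): 1/s  ✓ matches
  capacitance (C = Q/V): s⁴·A²/(kg·m²)  ✗
  heat (Q = mcΔT): kg·m²/s²  ✗

Only angular frequency has units 1/s.

Answer: angular frequency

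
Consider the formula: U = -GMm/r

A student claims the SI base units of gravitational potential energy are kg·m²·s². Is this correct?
Units of each symbol in U = -GMm/r:
  G (gravitational constant): m³/(kg·s²)
  M (mass): kg
  m (mass): kg
  r (distance): m  → in the denominator, contributes 1/m
  The minus sign does not affect the units.

Multiplying the contributions: [m³/(kg·s²)] · [kg] · [kg] · [1/m]
Adding exponents of each base unit: kg: 1, m: 2, s: -2
SI base units of gravitational potential energy: kg·m²/s²

The claimed units kg·m²·s² (exponents kg: 1, m: 2, s: 2) do not match the derived units kg·m²/s² (exponents kg: 1, m: 2, s: -2), so the claim is incorrect.

Answer: No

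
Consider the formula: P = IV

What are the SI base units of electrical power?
Units of each symbol in P = IV:
  I (current): A
  V (voltage, in volts): kg·m²/(s³·A)

Multiplying the contributions: [A] · [kg·m²/(s³·A)]
Adding exponents of each base unit: kg: 1, m: 2, s: -3
SI base units of electrical power: kg·m²/s³

Answer: kg·m²/s³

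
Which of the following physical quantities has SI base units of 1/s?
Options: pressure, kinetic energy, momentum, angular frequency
Checking the SI base units of each option:
  pressure (P = F/A): kg/(m·s²)  ✗
  kinetic energy (E = ½mv²): kg·m²/s²  ✗
  momentum (p = mv): kg·m/s  ✗
  angular frequency (ω = 2πf): 1/s  ✓ matches

Only angular frequency has units 1/s.

Answer: angular frequency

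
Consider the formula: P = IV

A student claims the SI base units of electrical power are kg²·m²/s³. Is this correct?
Units of each symbol in P = IV:
  I (current): A
  V (voltage, in volts): kg·m²/(s³·A)

Multiplying the contributions: [A] · [kg·m²/(s³·A)]
Adding exponents of each base unit: kg: 1, m: 2, s: -3
SI base units of electrical power: kg·m²/s³

The claimed units kg²·m²/s³ (exponents kg: 2, m: 2, s: -3) do not match the derived units kg·m²/s³ (exponents kg: 1, m: 2, s: -3), so the claim is incorrect.

Answer: No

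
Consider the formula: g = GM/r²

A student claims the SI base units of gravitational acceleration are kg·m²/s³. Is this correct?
Units of each symbol in g = GM/r²:
  G (gravitational constant): m³/(kg·s²)
  M (mass): kg
  r (distance): m  → to the power 2 in the denominator, contributes 1/m²

Multiplying the contributions: [m³/(kg·s²)] · [kg] · [1/m²]
Adding exponents of each base unit: m: 1, s: -2
SI base units of gravitational acceleration: m/s²

The claimed units kg·m²/s³ (exponents kg: 1, m: 2, s: -3) do not match the derived units m/s² (exponents m: 1, s: -2), so the claim is incorrect.

Answer: No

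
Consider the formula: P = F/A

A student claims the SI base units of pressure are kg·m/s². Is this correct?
Units of each symbol in P = F/A:
  F (force): kg·m/s²
  A (area): m²  → in the denominator, contributes 1/m²

Multiplying the contributions: [kg·m/s²] · [1/m²]
Adding exponents of each base unit: kg: 1, m: -1, s: -2
SI base units of pressure: kg/(m·s²)

The claimed units kg·m/s² (exponents kg: 1, m: 1, s: -2) do not match the derived units kg/(m·s²) (exponents kg: 1, m: -1, s: -2), so the claim is incorrect.

Answer: No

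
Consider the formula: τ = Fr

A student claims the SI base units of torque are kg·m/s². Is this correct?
Units of each symbol in τ = Fr:
  F (force): kg·m/s²
  r (lever arm): m

Multiplying the contributions: [kg·m/s²] · [m]
Adding exponents of each base unit: kg: 1, m: 2, s: -2
SI base units of torque: kg·m²/s²

The claimed units kg·m/s² (exponents kg: 1, m: 1, s: -2) do not match the derived units kg·m²/s² (exponents kg: 1, m: 2, s: -2), so the claim is incorrect.

Answer: No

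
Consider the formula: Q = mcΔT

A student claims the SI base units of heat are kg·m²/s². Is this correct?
Units of each symbol in Q = mcΔT:
  m (mass): kg
  c (specific heat capacity, in J/(kg·K)): m²/(s²·K)
  ΔT (temperature change): K

Multiplying the contributions: [kg] · [m²/(s²·K)] · [K]
Adding exponents of each base unit: kg: 1, m: 2, s: -2
SI base units of heat: kg·m²/s²

The claimed units kg·m²/s² match the derived units, so the claim is correct.

Answer: Yes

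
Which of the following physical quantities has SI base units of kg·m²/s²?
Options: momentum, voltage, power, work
Checking the SI base units of each option:
  momentum (p = mv): kg·m/s  ✗
  voltage (V = IR): kg·m²/(s³·A)  ✗
  power (P = W/t): kg·m²/s³  ✗
  work (W = Fd): kg·m²/s²  ✓ matches

Only work has units kg·m²/s².

Answer: work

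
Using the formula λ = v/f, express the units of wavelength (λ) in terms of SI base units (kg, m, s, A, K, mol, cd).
Units of each symbol in λ = v/f:
  v (wave speed): m/s
  f (frequency): 1/s  → in the denominator, contributes s

Multiplying the contributions: [m/s] · [s]
Adding exponents of each base unit: m: 1
SI base units of wavelength: m

Answer: m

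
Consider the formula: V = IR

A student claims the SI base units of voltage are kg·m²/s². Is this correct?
Units of each symbol in V = IR:
  I (current): A
  R (resistance, in ohms): kg·m²/(s³·A²)

Multiplying the contributions: [A] · [kg·m²/(s³·A²)]
Adding exponents of each base unit: kg: 1, m: 2, s: -3, A: -1
SI base units of voltage: kg·m²/(s³·A)

The claimed units kg·m²/s² (exponents kg: 1, m: 2, s: -2) do not match the derived units kg·m²/(s³·A) (exponents kg: 1, m: 2, s: -3, A: -1), so the claim is incorrect.

Answer: No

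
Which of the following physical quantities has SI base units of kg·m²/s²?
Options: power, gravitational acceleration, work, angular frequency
Checking the SI base units of each option:
  power (P = W/t): kg·m²/s³  ✗
  gravitational acceleration (g = GM/r²): m/s²  ✗
  work (W = Fd): kg·m²/s²  ✓ matches
  angular frequency (ω = 2πf): 1/s  ✗

Only work has units kg·m²/s².

Answer: work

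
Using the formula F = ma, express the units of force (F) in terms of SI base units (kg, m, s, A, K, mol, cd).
Units of each symbol in F = ma:
  m (mass): kg
  a (acceleration): m/s²

Multiplying the contributions: [kg] · [m/s²]
Adding exponents of each base unit: kg: 1, m: 1, s: -2
SI base units of force: kg·m/s²

Answer: kg·m/s²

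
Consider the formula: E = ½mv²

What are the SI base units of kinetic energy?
Units of each symbol in E = ½mv²:
  m (mass): kg
  v (speed): m/s  → to the power 2, contributes m²/s²
  The factor ½ is dimensionless.

Multiplying the contributions: [kg] · [m²/s²]
Adding exponents of each base unit: kg: 1, m: 2, s: -2
SI base units of kinetic energy: kg·m²/s²

Answer: kg·m²/s²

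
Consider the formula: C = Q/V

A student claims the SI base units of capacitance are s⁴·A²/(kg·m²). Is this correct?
Units of each symbol in C = Q/V:
  Q (charge, in coulombs): s·A
  V (voltage, in volts): kg·m²/(s³·A)  → in the denominator, contributes s³·A/(kg·m²)

Multiplying the contributions: [s·A] · [s³·A/(kg·m²)]
Adding exponents of each base unit: kg: -1, m: -2, s: 4, A: 2
SI base units of capacitance: s⁴·A²/(kg·m²)

The claimed units s⁴·A²/(kg·m²) match the derived units, so the claim is correct.

Answer: Yes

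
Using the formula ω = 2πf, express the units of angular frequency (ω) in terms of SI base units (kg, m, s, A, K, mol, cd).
Units of each symbol in ω = 2πf:
  f (frequency): 1/s
  The factor 2π is dimensionless.

Multiplying the contributions: [1/s]
Adding exponents of each base unit: s: -1
SI base units of angular frequency: 1/s

Answer: 1/s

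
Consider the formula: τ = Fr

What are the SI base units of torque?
Units of each symbol in τ = Fr:
  F (force): kg·m/s²
  r (lever arm): m

Multiplying the contributions: [kg·m/s²] · [m]
Adding exponents of each base unit: kg: 1, m: 2, s: -2
SI base units of torque: kg·m²/s²

Answer: kg·m²/s²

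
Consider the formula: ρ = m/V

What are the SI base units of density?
Units of each symbol in ρ = m/V:
  m (mass): kg
  V (volume): m³  → in the denominator, contributes 1/m³

Multiplying the contributions: [kg] · [1/m³]
Adding exponents of each base unit: kg: 1, m: -3
SI base units of density: kg/m³

Answer: kg/m³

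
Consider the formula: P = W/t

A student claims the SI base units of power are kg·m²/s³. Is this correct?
Units of each symbol in P = W/t:
  W (work): kg·m²/s²
  t (time): s  → in the denominator, contributes 1/s

Multiplying the contributions: [kg·m²/s²] · [1/s]
Adding exponents of each base unit: kg: 1, m: 2, s: -3
SI base units of power: kg·m²/s³

The claimed units kg·m²/s³ match the derived units, so the claim is correct.

Answer: Yes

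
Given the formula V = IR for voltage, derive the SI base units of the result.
Units of each symbol in V = IR:
  I (current): A
  R (resistance, in ohms): kg·m²/(s³·A²)

Multiplying the contributions: [A] · [kg·m²/(s³·A²)]
Adding exponents of each base unit: kg: 1, m: 2, s: -3, A: -1
SI base units of voltage: kg·m²/(s³·A)

Answer: kg·m²/(s³·A)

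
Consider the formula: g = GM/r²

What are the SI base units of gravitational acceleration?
Units of each symbol in g = GM/r²:
  G (gravitational constant): m³/(kg·s²)
  M (mass): kg
  r (distance): m  → to the power 2 in the denominator, contributes 1/m²

Multiplying the contributions: [m³/(kg·s²)] · [kg] · [1/m²]
Adding exponents of each base unit: m: 1, s: -2
SI base units of gravitational acceleration: m/s²

Answer: m/s²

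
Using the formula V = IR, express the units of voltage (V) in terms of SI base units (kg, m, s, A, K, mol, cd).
Units of each symbol in V = IR:
  I (current): A
  R (resistance, in ohms): kg·m²/(s³·A²)

Multiplying the contributions: [A] · [kg·m²/(s³·A²)]
Adding exponents of each base unit: kg: 1, m: 2, s: -3, A: -1
SI base units of voltage: kg·m²/(s³·A)

Answer: kg·m²/(s³·A)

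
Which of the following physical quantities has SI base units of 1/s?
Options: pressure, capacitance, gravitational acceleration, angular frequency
Checking the SI base units of each option:
  pressure (P = F/A): kg/(m·s²)  ✗
  capacitance (C = Q/V): s⁴·A²/(kg·m²)  ✗
  gravitational acceleration (g = GM/r²): m/s²  ✗
  angular frequency (ω = 2πf): 1/s  ✓ matches

Only angular frequency has units 1/s.

Answer: angular frequency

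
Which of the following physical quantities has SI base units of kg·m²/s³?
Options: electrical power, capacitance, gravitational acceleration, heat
Checking the SI base units of each option:
  electrical power (P = IV): kg·m²/s³  ✓ matches
  capacitance (C = Q/V): s⁴·A²/(kg·m²)  ✗
  gravitational acceleration (g = GM/r²): m/s²  ✗
  heat (Q = mcΔT): kg·m²/s²  ✗

Only electrical power has units kg·m²/s³.

Answer: electrical power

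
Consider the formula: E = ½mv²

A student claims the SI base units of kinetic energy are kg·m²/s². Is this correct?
Units of each symbol in E = ½mv²:
  m (mass): kg
  v (speed): m/s  → to the power 2, contributes m²/s²
  The factor ½ is dimensionless.

Multiplying the contributions: [kg] · [m²/s²]
Adding exponents of each base unit: kg: 1, m: 2, s: -2
SI base units of kinetic energy: kg·m²/s²

The claimed units kg·m²/s² match the derived units, so the claim is correct.

Answer: Yes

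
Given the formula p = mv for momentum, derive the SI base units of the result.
Units of each symbol in p = mv:
  m (mass): kg
  v (velocity): m/s

Multiplying the contributions: [kg] · [m/s]
Adding exponents of each base unit: kg: 1, m: 1, s: -1
SI base units of momentum: kg·m/s

Answer: kg·m/s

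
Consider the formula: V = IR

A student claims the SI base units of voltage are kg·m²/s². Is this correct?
Units of each symbol in V = IR:
  I (current): A
  R (resistance, in ohms): kg·m²/(s³·A²)

Multiplying the contributions: [A] · [kg·m²/(s³·A²)]
Adding exponents of each base unit: kg: 1, m: 2, s: -3, A: -1
SI base units of voltage: kg·m²/(s³·A)

The claimed units kg·m²/s² (exponents kg: 1, m: 2, s: -2) do not match the derived units kg·m²/(s³·A) (exponents kg: 1, m: 2, s: -3, A: -1), so the claim is incorrect.

Answer: No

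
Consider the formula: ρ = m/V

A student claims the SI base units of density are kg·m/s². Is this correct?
Units of each symbol in ρ = m/V:
  m (mass): kg
  V (volume): m³  → in the denominator, contributes 1/m³

Multiplying the contributions: [kg] · [1/m³]
Adding exponents of each base unit: kg: 1, m: -3
SI base units of density: kg/m³

The claimed units kg·m/s² (exponents kg: 1, m: 1, s: -2) do not match the derived units kg/m³ (exponents kg: 1, m: -3), so the claim is incorrect.

Answer: No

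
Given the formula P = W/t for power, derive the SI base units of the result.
Units of each symbol in P = W/t:
  W (work): kg·m²/s²
  t (time): s  → in the denominator, contributes 1/s

Multiplying the contributions: [kg·m²/s²] · [1/s]
Adding exponents of each base unit: kg: 1, m: 2, s: -3
SI base units of power: kg·m²/s³

Answer: kg·m²/s³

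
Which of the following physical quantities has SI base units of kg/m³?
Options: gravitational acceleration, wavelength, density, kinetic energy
Checking the SI base units of each option:
  gravitational acceleration (g = GM/r²): m/s²  ✗
  wavelength (λ = v/f): m  ✗
  density (ρ = m/V): kg/m³  ✓ matches
  kinetic energy (E = ½mv²): kg·m²/s²  ✗

Only density has units kg/m³.

Answer: density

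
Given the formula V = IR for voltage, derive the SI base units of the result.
Units of each symbol in V = IR:
  I (current): A
  R (resistance, in ohms): kg·m²/(s³·A²)

Multiplying the contributions: [A] · [kg·m²/(s³·A²)]
Adding exponents of each base unit: kg: 1, m: 2, s: -3, A: -1
SI base units of voltage: kg·m²/(s³·A)

Answer: kg·m²/(s³·A)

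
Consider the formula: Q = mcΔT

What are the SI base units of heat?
Units of each symbol in Q = mcΔT:
  m (mass): kg
  c (specific heat capacity, in J/(kg·K)): m²/(s²·K)
  ΔT (temperature change): K

Multiplying the contributions: [kg] · [m²/(s²·K)] · [K]
Adding exponents of each base unit: kg: 1, m: 2, s: -2
SI base units of heat: kg·m²/s²

Answer: kg·m²/s²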